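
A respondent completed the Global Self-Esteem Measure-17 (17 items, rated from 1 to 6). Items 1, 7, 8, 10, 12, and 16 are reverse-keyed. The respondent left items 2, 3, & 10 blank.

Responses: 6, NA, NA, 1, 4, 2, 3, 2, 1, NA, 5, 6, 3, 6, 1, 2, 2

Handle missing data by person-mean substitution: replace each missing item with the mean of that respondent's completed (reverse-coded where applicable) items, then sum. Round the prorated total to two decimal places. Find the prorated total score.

Reverse-coded (on a 1–6 scale, reversed = 7 − raw):
  item 1: 7 − 6 = 1
  item 7: 7 − 3 = 4
  item 8: 7 − 2 = 5
  item 12: 7 − 6 = 1
  item 16: 7 − 2 = 5
Completed scored items (14 of 17): 1, 1, 4, 2, 4, 5, 1, 5, 1, 3, 6, 1, 5, 2; sum = 41.
Person mean = 41 / 14 ≈ 2.9286
Prorated total = (41 / 14) × 17 = 49.79 (to 2 dp)

49.79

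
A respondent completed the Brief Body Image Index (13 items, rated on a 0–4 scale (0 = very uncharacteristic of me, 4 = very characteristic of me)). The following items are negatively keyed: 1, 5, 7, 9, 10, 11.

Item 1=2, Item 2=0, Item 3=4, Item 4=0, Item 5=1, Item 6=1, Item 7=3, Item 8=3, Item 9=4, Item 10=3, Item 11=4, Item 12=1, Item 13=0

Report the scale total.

16

Reversing items 1, 5, 7, 9, 10 and 11 with 4 − raw:
Total = (4−2) + 0 + 4 + 0 + (4−1) + 1 + (4−3) + 3 + (4−4) + (4−3) + (4−4) + 1 + 0
      = 2 + 0 + 4 + 0 + 3 + 1 + 1 + 3 + 0 + 1 + 0 + 1 + 0 = 16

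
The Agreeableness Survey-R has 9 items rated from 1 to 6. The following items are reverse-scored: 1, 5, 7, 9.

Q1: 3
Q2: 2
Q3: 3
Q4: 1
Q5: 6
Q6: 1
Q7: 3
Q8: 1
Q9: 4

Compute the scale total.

Raw sum = 24. Reverse-scored items: 1, 5, 7, 9; their raw sum = 16.
Each reversal replaces raw with 7 − raw, changing the total by 7 − 2·raw per item.
Total = 24 + 4·7 − 2·16 = 24 + 28 − 32 = 20

20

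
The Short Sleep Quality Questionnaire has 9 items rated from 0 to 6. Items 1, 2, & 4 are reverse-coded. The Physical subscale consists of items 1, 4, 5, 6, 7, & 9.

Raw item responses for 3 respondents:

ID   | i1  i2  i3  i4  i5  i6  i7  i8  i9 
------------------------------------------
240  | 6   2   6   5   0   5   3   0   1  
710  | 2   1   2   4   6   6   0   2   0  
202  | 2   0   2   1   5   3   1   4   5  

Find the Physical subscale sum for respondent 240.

Respondent 240 raw: 6, 2, 6, 5, 0, 5, 3, 0, 1.
Physical items: 1, 4, 5, 6, 7, 9.
Reverse-coded (reversed = (0+6) − raw = 6 − raw):
  item 1: 6 − 6 = 0
  item 4: 6 − 5 = 1
  item 5: 0
  item 6: 5
  item 7: 3
  item 9: 1
Sum = 0 + 1 + 0 + 5 + 3 + 1 = 10

10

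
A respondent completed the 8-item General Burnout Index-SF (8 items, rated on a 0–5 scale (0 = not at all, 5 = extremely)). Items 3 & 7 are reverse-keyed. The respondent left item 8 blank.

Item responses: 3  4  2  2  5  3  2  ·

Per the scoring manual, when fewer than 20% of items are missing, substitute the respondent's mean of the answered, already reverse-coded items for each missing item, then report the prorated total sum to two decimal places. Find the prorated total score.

Reverse-coded (reverse-coded value = 5 − response):
  item 3: 5 − 2 = 3
  item 7: 5 − 2 = 3
Completed scored items (7 of 8): 3, 4, 3, 2, 5, 3, 3; sum = 23.
Person mean = 23 / 7 ≈ 3.2857
Prorated total = (23 / 7) × 8 = 26.29 (to 2 dp)

26.29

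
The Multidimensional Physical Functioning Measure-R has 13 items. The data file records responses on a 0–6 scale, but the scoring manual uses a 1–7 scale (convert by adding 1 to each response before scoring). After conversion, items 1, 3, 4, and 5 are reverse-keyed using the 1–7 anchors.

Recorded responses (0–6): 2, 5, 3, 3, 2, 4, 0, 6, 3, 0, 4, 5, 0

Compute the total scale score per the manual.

Convert to 1–7: 3, 6, 4, 4, 3, 5, 1, 7, 4, 1, 5, 6, 1
Reverse-coded (reversed = (1+7) − raw = 8 − raw):
  item 1: 8 − 3 = 5
  item 3: 8 − 4 = 4
  item 4: 8 − 4 = 4
  item 5: 8 − 3 = 5
Scored: 5, 6, 4, 4, 5, 5, 1, 7, 4, 1, 5, 6, 1
Total = 54

54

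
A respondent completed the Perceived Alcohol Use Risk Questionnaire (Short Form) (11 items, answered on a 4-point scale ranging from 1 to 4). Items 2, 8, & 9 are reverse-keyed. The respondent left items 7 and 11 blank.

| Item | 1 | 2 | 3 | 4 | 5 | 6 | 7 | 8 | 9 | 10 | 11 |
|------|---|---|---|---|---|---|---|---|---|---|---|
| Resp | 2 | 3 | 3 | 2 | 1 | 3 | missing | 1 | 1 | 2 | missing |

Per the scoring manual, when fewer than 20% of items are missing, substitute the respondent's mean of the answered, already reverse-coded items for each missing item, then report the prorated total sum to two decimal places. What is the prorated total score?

Reverse-coded (reversed = (1+4) − raw = 5 − raw):
  item 2: 5 − 3 = 2
  item 8: 5 − 1 = 4
  item 9: 5 − 1 = 4
Completed scored items (9 of 11): 2, 2, 3, 2, 1, 3, 4, 4, 2; sum = 23.
Person mean = 23 / 9 ≈ 2.5556
Prorated total = (23 / 9) × 11 = 28.11 (to 2 dp)

28.11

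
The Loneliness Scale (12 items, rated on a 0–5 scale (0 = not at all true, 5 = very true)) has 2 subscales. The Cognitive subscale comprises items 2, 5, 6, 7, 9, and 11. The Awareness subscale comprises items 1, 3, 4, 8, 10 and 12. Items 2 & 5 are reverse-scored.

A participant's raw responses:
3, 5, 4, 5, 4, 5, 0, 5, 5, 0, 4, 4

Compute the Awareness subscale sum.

Awareness items: 1, 3, 4, 8, 10, 12.
  item 1: 3
  item 3: 4
  item 4: 5
  item 8: 5
  item 10: 0
  item 12: 4
Sum = 3 + 4 + 5 + 5 + 0 + 4 = 21

21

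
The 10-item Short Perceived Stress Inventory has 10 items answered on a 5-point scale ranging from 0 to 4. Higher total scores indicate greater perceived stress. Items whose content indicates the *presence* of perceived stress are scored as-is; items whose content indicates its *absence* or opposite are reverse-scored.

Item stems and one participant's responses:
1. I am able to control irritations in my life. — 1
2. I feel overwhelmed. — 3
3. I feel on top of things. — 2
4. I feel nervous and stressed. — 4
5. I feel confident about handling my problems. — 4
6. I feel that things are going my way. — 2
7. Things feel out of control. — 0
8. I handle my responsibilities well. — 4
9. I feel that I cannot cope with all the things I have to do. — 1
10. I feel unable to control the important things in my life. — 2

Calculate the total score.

17

Items 1, 3, 5, 6, 8 describe the absence/opposite of perceived stress → reverse-score.
reverse-coded value = 4 − response.
  item 1: 4 − 1 = 3
  item 2: 3
  item 3: 4 − 2 = 2
  item 4: 4
  item 5: 4 − 4 = 0
  item 6: 4 − 2 = 2
  item 7: 0
  item 8: 4 − 4 = 0
  item 9: 1
  item 10: 2
Total = 3 + 3 + 2 + 4 + 0 + 2 + 0 + 0 + 1 + 2 = 17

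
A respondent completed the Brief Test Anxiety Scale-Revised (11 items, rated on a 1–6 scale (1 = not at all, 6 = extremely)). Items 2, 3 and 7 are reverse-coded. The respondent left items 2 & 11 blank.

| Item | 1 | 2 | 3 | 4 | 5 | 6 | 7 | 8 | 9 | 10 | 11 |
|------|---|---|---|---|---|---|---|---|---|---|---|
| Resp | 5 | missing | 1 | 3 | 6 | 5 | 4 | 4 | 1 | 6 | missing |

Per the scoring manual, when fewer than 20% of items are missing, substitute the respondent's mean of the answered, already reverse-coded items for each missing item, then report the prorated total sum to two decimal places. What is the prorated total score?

47.67

Reverse-coded (reverse-coded value = 7 − response):
  item 3: 7 − 1 = 6
  item 7: 7 − 4 = 3
Completed scored items (9 of 11): 5, 6, 3, 6, 5, 3, 4, 1, 6; sum = 39.
Person mean = 39 / 9 ≈ 4.3333
Prorated total = (39 / 9) × 11 = 47.67 (to 2 dp)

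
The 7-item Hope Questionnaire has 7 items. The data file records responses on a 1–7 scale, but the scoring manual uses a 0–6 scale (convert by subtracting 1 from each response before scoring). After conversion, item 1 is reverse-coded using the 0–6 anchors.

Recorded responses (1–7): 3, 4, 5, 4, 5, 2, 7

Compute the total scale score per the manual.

25

Convert to 0–6: 2, 3, 4, 3, 4, 1, 6
Reverse-coded (reverse-coded value = 6 − response):
  item 1: 6 − 2 = 4
Scored: 4, 3, 4, 3, 4, 1, 6
Total = 25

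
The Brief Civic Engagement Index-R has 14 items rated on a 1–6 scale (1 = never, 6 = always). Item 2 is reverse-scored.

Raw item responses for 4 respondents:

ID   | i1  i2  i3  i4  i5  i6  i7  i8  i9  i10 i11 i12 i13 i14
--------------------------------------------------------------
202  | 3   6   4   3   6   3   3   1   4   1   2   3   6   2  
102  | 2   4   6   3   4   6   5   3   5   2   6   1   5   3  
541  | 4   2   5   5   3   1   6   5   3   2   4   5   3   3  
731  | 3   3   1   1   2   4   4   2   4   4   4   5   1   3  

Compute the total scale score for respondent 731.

Respondent 731 raw: 3, 3, 1, 1, 2, 4, 4, 2, 4, 4, 4, 5, 1, 3.
Reverse-coded (reverse-coded value = 7 − response):
  item 1: 3
  item 2: 7 − 3 = 4
  item 3: 1
  item 4: 1
  item 5: 2
  item 6: 4
  item 7: 4
  item 8: 2
  item 9: 4
  item 10: 4
  item 11: 4
  item 12: 5
  item 13: 1
  item 14: 3
Sum = 3 + 4 + 1 + 1 + 2 + 4 + 4 + 2 + 4 + 4 + 4 + 5 + 1 + 3 = 42

42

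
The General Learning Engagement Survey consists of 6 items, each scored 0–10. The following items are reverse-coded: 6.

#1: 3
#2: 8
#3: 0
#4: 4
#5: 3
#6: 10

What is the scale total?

Reversing item 6 with 10 − raw:
Total = 3 + 8 + 0 + 4 + 3 + (10−10)
      = 3 + 8 + 0 + 4 + 3 + 0 = 18

18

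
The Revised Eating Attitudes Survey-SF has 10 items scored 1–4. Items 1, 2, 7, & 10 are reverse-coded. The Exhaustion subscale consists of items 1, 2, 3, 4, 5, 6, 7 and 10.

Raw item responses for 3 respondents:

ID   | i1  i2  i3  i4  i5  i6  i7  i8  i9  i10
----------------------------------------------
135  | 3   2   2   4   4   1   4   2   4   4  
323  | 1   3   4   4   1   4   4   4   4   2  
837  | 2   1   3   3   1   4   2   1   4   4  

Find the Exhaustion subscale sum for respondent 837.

22

Respondent 837 raw: 2, 1, 3, 3, 1, 4, 2, 1, 4, 4.
Exhaustion items: 1, 2, 3, 4, 5, 6, 7, 10.
Reverse-coded (reversed = (1+4) − raw = 5 − raw):
  item 1: 5 − 2 = 3
  item 2: 5 − 1 = 4
  item 3: 3
  item 4: 3
  item 5: 1
  item 6: 4
  item 7: 5 − 2 = 3
  item 10: 5 − 4 = 1
Sum = 3 + 4 + 3 + 3 + 1 + 4 + 3 + 1 = 22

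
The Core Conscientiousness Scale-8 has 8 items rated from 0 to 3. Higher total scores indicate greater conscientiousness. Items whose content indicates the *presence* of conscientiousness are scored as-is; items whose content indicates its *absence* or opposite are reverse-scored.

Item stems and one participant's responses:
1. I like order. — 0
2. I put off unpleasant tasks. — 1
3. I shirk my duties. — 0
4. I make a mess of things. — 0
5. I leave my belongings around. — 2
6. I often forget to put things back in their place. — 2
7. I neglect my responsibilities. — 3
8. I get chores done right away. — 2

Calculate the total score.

Items 2, 3, 4, 5, 6, 7 describe the absence/opposite of conscientiousness → reverse-score.
reversed = (0+3) − raw = 3 − raw.
  item 1: 0
  item 2: 3 − 1 = 2
  item 3: 3 − 0 = 3
  item 4: 3 − 0 = 3
  item 5: 3 − 2 = 1
  item 6: 3 − 2 = 1
  item 7: 3 − 3 = 0
  item 8: 2
Total = 0 + 2 + 3 + 3 + 1 + 1 + 0 + 2 = 12

12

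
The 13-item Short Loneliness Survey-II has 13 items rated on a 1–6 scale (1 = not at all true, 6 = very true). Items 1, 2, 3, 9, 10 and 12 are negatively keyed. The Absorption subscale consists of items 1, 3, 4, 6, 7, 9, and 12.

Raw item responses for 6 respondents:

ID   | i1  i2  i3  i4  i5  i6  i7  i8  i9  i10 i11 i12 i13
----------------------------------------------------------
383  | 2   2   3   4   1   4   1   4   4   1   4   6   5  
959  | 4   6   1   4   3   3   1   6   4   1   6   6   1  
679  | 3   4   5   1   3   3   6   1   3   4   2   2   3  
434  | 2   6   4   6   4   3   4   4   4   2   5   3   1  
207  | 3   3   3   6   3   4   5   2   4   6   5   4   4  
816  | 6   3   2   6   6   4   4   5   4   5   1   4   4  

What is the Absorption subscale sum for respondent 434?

Respondent 434 raw: 2, 6, 4, 6, 4, 3, 4, 4, 4, 2, 5, 3, 1.
Absorption items: 1, 3, 4, 6, 7, 9, 12.
Reverse-coded (on a 1–6 scale, reversed = 7 − raw):
  item 1: 7 − 2 = 5
  item 3: 7 − 4 = 3
  item 4: 6
  item 6: 3
  item 7: 4
  item 9: 7 − 4 = 3
  item 12: 7 − 3 = 4
Sum = 5 + 3 + 6 + 3 + 4 + 3 + 4 = 28

28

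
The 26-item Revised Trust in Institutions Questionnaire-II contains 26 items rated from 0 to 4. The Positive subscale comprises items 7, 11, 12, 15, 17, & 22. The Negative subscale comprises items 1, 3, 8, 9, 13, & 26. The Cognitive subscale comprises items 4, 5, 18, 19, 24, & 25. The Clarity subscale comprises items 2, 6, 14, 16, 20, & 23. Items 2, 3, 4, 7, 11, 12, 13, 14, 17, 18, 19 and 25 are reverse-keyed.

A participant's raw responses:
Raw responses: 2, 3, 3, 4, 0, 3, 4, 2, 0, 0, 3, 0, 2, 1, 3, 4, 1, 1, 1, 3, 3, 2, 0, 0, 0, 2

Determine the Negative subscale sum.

Negative items: 1, 3, 8, 9, 13, 26.
Of these, items 3 & 13 are reverse-keyed; reversed = (0+4) − raw = 4 − raw.
  item 1: 2
  item 3: 4 − 3 = 1
  item 8: 2
  item 9: 0
  item 13: 4 − 2 = 2
  item 26: 2
Sum = 2 + 1 + 2 + 0 + 2 + 2 = 9

9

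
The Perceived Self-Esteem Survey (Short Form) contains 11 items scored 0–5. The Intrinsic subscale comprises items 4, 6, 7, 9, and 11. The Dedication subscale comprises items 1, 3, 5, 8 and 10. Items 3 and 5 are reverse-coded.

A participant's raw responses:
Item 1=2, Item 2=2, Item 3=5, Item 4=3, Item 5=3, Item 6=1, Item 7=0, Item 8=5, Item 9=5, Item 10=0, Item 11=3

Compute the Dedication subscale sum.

9

Dedication items: 1, 3, 5, 8, 10.
Of these, items 3 and 5 are reverse-coded; reverse-coded value = 5 − response.
  item 1: 2
  item 3: 5 − 5 = 0
  item 5: 5 − 3 = 2
  item 8: 5
  item 10: 0
Sum = 2 + 0 + 2 + 5 + 0 = 9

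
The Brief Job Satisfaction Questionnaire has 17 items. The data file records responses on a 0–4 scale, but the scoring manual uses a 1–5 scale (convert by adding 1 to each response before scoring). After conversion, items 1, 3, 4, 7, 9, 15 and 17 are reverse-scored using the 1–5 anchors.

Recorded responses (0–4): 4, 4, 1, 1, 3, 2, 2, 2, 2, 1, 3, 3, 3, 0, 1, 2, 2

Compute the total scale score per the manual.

Convert to 1–5: 5, 5, 2, 2, 4, 3, 3, 3, 3, 2, 4, 4, 4, 1, 2, 3, 3
Reverse-coded (reversed = (1+5) − raw = 6 − raw):
  item 1: 6 − 5 = 1
  item 3: 6 − 2 = 4
  item 4: 6 − 2 = 4
  item 7: 6 − 3 = 3
  item 9: 6 − 3 = 3
  item 15: 6 − 2 = 4
  item 17: 6 − 3 = 3
Scored: 1, 5, 4, 4, 4, 3, 3, 3, 3, 2, 4, 4, 4, 1, 4, 3, 3
Total = 55

55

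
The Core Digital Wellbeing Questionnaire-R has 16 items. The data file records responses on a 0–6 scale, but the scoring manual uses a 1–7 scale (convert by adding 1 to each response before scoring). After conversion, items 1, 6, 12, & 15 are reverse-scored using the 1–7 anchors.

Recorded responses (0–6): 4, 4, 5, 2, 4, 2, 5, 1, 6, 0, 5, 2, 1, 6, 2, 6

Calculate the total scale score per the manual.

Convert to 1–7: 5, 5, 6, 3, 5, 3, 6, 2, 7, 1, 6, 3, 2, 7, 3, 7
Reverse-coded (on a 1–7 scale, reversed = 8 − raw):
  item 1: 8 − 5 = 3
  item 6: 8 − 3 = 5
  item 12: 8 − 3 = 5
  item 15: 8 − 3 = 5
Scored: 3, 5, 6, 3, 5, 5, 6, 2, 7, 1, 6, 5, 2, 7, 5, 7
Total = 75

75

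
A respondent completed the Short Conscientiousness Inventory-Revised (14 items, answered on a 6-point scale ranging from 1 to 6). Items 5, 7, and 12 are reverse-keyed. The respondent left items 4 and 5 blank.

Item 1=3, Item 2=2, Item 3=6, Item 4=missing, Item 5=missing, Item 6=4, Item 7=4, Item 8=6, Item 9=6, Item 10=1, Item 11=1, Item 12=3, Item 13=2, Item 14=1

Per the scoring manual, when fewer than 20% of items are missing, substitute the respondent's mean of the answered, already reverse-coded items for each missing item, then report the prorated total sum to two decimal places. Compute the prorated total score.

45.50

Reverse-coded (on a 1–6 scale, reversed = 7 − raw):
  item 7: 7 − 4 = 3
  item 12: 7 − 3 = 4
Completed scored items (12 of 14): 3, 2, 6, 4, 3, 6, 6, 1, 1, 4, 2, 1; sum = 39.
Person mean = 39 / 12 ≈ 3.2500
Prorated total = (39 / 12) × 14 = 45.50 (to 2 dp)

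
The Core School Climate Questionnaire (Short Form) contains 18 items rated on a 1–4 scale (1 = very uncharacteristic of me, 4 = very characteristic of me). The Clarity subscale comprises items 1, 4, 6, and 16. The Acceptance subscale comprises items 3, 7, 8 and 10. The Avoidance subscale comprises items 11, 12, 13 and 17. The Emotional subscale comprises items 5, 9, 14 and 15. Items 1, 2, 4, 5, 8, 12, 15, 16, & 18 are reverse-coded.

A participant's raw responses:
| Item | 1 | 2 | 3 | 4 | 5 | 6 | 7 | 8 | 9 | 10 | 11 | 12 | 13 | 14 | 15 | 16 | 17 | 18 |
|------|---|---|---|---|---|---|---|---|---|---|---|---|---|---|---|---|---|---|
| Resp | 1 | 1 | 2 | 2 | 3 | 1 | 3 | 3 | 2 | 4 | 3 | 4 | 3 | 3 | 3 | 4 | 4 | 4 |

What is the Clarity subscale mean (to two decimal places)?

2.25

Clarity items: 1, 4, 6, 16.
Of these, items 1, 4 and 16 are reverse-coded; on a 1–4 scale, reversed = 5 − raw.
  item 1: 5 − 1 = 4
  item 4: 5 − 2 = 3
  item 6: 1
  item 16: 5 − 4 = 1
Sum = 4 + 3 + 1 + 1 = 9
Mean = 9 / 4 = 2.25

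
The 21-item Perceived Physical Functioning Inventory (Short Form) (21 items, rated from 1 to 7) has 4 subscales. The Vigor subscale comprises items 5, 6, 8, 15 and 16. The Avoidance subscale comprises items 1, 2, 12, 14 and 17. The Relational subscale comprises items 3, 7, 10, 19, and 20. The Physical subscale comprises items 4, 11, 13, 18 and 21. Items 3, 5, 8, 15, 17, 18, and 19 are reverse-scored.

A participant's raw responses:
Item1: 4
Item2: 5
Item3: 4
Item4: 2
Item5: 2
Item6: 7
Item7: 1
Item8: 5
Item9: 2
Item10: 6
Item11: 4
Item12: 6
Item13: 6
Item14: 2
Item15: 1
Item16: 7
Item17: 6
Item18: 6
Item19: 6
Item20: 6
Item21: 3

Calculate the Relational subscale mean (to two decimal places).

3.80

Relational items: 3, 7, 10, 19, 20.
Of these, items 3 and 19 are reverse-scored; reverse-coded value = 8 − response.
  item 3: 8 − 4 = 4
  item 7: 1
  item 10: 6
  item 19: 8 − 6 = 2
  item 20: 6
Sum = 4 + 1 + 6 + 2 + 6 = 19
Mean = 19 / 5 = 3.80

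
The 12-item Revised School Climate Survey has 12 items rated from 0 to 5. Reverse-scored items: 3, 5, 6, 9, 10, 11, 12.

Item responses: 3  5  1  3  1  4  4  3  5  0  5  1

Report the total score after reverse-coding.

36

Apply reverse scoring (on a 0–5 scale, reversed = 5 − raw):
  item 3: 5 − 1 = 4
  item 5: 5 − 1 = 4
  item 6: 5 − 4 = 1
  item 9: 5 − 5 = 0
  item 10: 5 − 0 = 5
  item 11: 5 − 5 = 0
  item 12: 5 − 1 = 4
Scored items: 3, 5, 4, 3, 4, 1, 4, 3, 0, 5, 0, 4
Total = 3 + 5 + 4 + 3 + 4 + 1 + 4 + 3 + 0 + 5 + 0 + 4 = 36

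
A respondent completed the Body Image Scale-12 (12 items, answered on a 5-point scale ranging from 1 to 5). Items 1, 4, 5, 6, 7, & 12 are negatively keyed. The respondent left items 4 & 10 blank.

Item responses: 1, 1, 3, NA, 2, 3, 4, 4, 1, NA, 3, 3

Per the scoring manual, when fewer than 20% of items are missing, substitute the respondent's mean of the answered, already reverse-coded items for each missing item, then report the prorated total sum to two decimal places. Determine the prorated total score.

Reverse-coded (reversed = (1+5) − raw = 6 − raw):
  item 1: 6 − 1 = 5
  item 5: 6 − 2 = 4
  item 6: 6 − 3 = 3
  item 7: 6 − 4 = 2
  item 12: 6 − 3 = 3
Completed scored items (10 of 12): 5, 1, 3, 4, 3, 2, 4, 1, 3, 3; sum = 29.
Person mean = 29 / 10 ≈ 2.9000
Prorated total = (29 / 10) × 12 = 34.80 (to 2 dp)

34.80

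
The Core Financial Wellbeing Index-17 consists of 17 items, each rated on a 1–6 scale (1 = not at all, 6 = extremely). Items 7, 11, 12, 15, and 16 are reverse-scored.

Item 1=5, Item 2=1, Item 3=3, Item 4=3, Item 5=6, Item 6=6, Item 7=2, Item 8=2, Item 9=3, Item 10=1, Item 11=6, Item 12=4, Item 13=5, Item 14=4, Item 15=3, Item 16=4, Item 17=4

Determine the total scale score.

Reversing items 7, 11, 12, 15 and 16 with 7 − raw:
Total = 5 + 1 + 3 + 3 + 6 + 6 + (7−2) + 2 + 3 + 1 + (7−6) + (7−4) + 5 + 4 + (7−3) + (7−4) + 4
      = 5 + 1 + 3 + 3 + 6 + 6 + 5 + 2 + 3 + 1 + 1 + 3 + 5 + 4 + 4 + 3 + 4 = 59

59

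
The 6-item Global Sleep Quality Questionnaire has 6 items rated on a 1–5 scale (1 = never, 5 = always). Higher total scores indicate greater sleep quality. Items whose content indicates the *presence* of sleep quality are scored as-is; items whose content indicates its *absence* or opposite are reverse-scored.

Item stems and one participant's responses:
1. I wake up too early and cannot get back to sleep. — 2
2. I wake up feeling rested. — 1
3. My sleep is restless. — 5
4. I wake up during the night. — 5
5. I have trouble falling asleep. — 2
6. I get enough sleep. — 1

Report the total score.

12

Items 1, 3, 4, 5 describe the absence/opposite of sleep quality → reverse-score.
reverse-coded value = 6 − response.
  item 1: 6 − 2 = 4
  item 2: 1
  item 3: 6 − 5 = 1
  item 4: 6 − 5 = 1
  item 5: 6 − 2 = 4
  item 6: 1
Total = 4 + 1 + 1 + 1 + 4 + 1 = 12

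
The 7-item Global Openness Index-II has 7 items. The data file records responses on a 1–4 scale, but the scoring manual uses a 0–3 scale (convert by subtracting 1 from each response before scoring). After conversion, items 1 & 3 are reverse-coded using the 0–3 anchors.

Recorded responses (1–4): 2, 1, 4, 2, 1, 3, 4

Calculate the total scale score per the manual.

Convert to 0–3: 1, 0, 3, 1, 0, 2, 3
Reverse-coded (on a 0–3 scale, reversed = 3 − raw):
  item 1: 3 − 1 = 2
  item 3: 3 − 3 = 0
Scored: 2, 0, 0, 1, 0, 2, 3
Total = 8

8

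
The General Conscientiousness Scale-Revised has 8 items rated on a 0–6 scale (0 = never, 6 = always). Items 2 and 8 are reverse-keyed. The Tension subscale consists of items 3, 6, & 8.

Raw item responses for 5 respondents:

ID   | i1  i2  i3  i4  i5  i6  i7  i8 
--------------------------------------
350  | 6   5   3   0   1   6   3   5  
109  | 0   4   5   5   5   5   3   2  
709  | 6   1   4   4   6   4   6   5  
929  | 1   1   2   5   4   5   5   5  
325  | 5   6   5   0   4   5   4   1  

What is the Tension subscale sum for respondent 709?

9

Respondent 709 raw: 6, 1, 4, 4, 6, 4, 6, 5.
Tension items: 3, 6, 8.
Reverse-coded (reverse-coded value = 6 − response):
  item 3: 4
  item 6: 4
  item 8: 6 − 5 = 1
Sum = 4 + 4 + 1 = 9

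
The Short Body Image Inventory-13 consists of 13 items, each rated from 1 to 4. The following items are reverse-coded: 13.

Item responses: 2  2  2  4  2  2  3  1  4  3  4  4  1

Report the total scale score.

Reverse-coded items use 5 − raw:
  item 13: 5 − 1 = 4
Scored responses: 2, 2, 2, 4, 2, 2, 3, 1, 4, 3, 4, 4, 4
Total = 2 + 2 + 2 + 4 + 2 + 2 + 3 + 1 + 4 + 3 + 4 + 4 + 4 = 37

37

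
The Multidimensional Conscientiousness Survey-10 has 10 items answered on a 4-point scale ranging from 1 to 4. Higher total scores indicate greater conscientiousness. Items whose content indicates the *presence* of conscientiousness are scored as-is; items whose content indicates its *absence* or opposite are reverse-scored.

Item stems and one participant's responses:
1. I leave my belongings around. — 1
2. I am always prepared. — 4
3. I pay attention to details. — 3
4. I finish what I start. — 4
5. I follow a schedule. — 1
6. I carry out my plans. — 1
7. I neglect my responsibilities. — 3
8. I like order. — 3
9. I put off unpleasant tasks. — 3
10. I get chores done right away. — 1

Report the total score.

25

Items 1, 7, 9 describe the absence/opposite of conscientiousness → reverse-score.
reverse-coded value = 5 − response.
  item 1: 5 − 1 = 4
  item 2: 4
  item 3: 3
  item 4: 4
  item 5: 1
  item 6: 1
  item 7: 5 − 3 = 2
  item 8: 3
  item 9: 5 − 3 = 2
  item 10: 1
Total = 4 + 4 + 3 + 4 + 1 + 1 + 2 + 3 + 2 + 1 = 25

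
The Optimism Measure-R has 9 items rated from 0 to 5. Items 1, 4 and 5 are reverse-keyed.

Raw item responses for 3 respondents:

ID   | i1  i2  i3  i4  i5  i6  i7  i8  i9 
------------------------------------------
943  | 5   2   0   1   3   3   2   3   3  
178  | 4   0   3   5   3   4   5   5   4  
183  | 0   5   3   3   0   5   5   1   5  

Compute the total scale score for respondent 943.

Respondent 943 raw: 5, 2, 0, 1, 3, 3, 2, 3, 3.
Reverse-coded (reverse-coded value = 5 − response):
  item 1: 5 − 5 = 0
  item 2: 2
  item 3: 0
  item 4: 5 − 1 = 4
  item 5: 5 − 3 = 2
  item 6: 3
  item 7: 2
  item 8: 3
  item 9: 3
Sum = 0 + 2 + 0 + 4 + 2 + 3 + 2 + 3 + 3 = 19

19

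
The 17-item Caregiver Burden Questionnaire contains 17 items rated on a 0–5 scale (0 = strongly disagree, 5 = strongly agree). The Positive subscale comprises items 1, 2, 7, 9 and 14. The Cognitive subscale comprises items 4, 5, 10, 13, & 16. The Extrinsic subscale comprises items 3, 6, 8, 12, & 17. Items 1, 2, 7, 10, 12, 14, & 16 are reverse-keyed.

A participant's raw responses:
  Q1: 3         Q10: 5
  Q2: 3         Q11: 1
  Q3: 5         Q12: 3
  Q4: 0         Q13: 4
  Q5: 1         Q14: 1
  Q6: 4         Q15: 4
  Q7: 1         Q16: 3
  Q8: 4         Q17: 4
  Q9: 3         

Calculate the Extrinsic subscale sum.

Extrinsic items: 3, 6, 8, 12, 17.
Of these, item 12 is reverse-keyed; reversed = (0+5) − raw = 5 − raw.
  item 3: 5
  item 6: 4
  item 8: 4
  item 12: 5 − 3 = 2
  item 17: 4
Sum = 5 + 4 + 4 + 2 + 4 = 19

19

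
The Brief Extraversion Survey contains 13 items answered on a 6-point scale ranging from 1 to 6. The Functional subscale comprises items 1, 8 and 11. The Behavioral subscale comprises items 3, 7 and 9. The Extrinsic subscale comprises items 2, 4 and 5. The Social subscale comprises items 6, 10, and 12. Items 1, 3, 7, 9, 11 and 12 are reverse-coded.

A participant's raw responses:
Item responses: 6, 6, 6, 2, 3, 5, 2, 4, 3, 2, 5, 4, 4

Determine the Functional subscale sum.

7

Functional items: 1, 8, 11.
Of these, items 1 and 11 are reverse-coded; reversed = (1+6) − raw = 7 − raw.
  item 1: 7 − 6 = 1
  item 8: 4
  item 11: 7 − 5 = 2
Sum = 1 + 4 + 2 = 7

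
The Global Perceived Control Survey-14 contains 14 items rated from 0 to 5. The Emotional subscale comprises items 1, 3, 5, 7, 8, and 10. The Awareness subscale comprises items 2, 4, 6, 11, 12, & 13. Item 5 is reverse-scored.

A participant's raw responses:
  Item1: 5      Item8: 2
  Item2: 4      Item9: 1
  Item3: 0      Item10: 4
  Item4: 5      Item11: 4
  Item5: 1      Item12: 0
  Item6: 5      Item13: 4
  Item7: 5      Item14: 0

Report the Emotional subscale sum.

Emotional items: 1, 3, 5, 7, 8, 10.
Of these, item 5 is reverse-scored; reverse-coded value = 5 − response.
  item 1: 5
  item 3: 0
  item 5: 5 − 1 = 4
  item 7: 5
  item 8: 2
  item 10: 4
Sum = 5 + 0 + 4 + 5 + 2 + 4 = 20

20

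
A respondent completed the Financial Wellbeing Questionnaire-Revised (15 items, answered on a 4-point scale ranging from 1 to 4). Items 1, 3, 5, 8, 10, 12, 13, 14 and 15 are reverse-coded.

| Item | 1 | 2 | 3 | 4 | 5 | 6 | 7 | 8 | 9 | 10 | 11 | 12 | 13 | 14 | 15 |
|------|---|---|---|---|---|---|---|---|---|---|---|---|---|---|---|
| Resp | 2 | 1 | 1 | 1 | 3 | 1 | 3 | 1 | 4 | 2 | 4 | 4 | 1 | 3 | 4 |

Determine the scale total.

38

Apply reverse scoring (reverse-coded value = 5 − response):
  item 1: 5 − 2 = 3
  item 3: 5 − 1 = 4
  item 5: 5 − 3 = 2
  item 8: 5 − 1 = 4
  item 10: 5 − 2 = 3
  item 12: 5 − 4 = 1
  item 13: 5 − 1 = 4
  item 14: 5 − 3 = 2
  item 15: 5 − 4 = 1
After reverse-coding: 3, 1, 4, 1, 2, 1, 3, 4, 4, 3, 4, 1, 4, 2, 1
Total = 3 + 1 + 4 + 1 + 2 + 1 + 3 + 4 + 4 + 3 + 4 + 1 + 4 + 2 + 1 = 38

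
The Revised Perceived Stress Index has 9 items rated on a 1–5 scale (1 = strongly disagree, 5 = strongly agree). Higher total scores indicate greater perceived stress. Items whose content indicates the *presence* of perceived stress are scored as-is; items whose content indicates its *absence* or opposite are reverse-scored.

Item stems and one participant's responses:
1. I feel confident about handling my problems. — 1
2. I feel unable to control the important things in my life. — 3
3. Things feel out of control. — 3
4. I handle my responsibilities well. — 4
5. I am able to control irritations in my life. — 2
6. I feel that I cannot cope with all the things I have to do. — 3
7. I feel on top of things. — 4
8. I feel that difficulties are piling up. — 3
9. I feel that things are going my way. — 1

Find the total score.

30

Items 1, 4, 5, 7, 9 describe the absence/opposite of perceived stress → reverse-score.
reverse-coded value = 6 − response.
  item 1: 6 − 1 = 5
  item 2: 3
  item 3: 3
  item 4: 6 − 4 = 2
  item 5: 6 − 2 = 4
  item 6: 3
  item 7: 6 − 4 = 2
  item 8: 3
  item 9: 6 − 1 = 5
Total = 5 + 3 + 3 + 2 + 4 + 3 + 2 + 3 + 5 = 30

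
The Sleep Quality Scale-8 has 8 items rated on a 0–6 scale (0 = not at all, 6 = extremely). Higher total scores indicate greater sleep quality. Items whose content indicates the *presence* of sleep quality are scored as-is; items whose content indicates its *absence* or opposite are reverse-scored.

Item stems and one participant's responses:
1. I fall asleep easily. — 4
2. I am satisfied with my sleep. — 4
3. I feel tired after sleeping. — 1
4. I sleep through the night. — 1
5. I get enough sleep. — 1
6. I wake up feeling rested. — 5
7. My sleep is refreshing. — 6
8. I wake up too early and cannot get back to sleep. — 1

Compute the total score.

Items 3, 8 describe the absence/opposite of sleep quality → reverse-score.
on a 0–6 scale, reversed = 6 − raw.
  item 1: 4
  item 2: 4
  item 3: 6 − 1 = 5
  item 4: 1
  item 5: 1
  item 6: 5
  item 7: 6
  item 8: 6 − 1 = 5
Total = 4 + 4 + 5 + 1 + 1 + 5 + 6 + 5 = 31

31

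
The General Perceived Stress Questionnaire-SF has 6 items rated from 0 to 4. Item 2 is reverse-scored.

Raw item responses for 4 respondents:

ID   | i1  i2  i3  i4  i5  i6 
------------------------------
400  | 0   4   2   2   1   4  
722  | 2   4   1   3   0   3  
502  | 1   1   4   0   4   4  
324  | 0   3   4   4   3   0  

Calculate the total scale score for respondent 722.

9

Respondent 722 raw: 2, 4, 1, 3, 0, 3.
Reverse-coded (reverse-coded value = 4 − response):
  item 1: 2
  item 2: 4 − 4 = 0
  item 3: 1
  item 4: 3
  item 5: 0
  item 6: 3
Sum = 2 + 0 + 1 + 3 + 0 + 3 = 9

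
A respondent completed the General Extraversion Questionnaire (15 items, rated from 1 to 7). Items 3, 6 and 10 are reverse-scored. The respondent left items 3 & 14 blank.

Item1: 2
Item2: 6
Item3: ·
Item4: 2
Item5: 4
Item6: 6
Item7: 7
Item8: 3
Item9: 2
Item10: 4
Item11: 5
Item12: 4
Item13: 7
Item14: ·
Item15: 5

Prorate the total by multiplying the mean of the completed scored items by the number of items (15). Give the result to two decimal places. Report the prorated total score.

61.15

Reverse-coded (on a 1–7 scale, reversed = 8 − raw):
  item 6: 8 − 6 = 2
  item 10: 8 − 4 = 4
Completed scored items (13 of 15): 2, 6, 2, 4, 2, 7, 3, 2, 4, 5, 4, 7, 5; sum = 53.
Person mean = 53 / 13 ≈ 4.0769
Prorated total = (53 / 13) × 15 = 61.15 (to 2 dp)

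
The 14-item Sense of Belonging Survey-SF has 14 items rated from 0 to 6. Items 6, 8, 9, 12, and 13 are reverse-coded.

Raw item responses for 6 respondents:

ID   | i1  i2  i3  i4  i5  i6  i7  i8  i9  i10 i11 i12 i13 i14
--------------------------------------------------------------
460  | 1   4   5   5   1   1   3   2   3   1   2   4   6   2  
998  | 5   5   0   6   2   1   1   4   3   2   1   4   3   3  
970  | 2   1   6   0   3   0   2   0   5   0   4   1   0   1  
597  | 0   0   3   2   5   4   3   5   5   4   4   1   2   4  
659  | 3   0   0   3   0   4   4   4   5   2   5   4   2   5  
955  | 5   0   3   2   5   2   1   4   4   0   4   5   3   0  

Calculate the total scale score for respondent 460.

Respondent 460 raw: 1, 4, 5, 5, 1, 1, 3, 2, 3, 1, 2, 4, 6, 2.
Reverse-coded (reversed = (0+6) − raw = 6 − raw):
  item 1: 1
  item 2: 4
  item 3: 5
  item 4: 5
  item 5: 1
  item 6: 6 − 1 = 5
  item 7: 3
  item 8: 6 − 2 = 4
  item 9: 6 − 3 = 3
  item 10: 1
  item 11: 2
  item 12: 6 − 4 = 2
  item 13: 6 − 6 = 0
  item 14: 2
Sum = 1 + 4 + 5 + 5 + 1 + 5 + 3 + 4 + 3 + 1 + 2 + 2 + 0 + 2 = 38

38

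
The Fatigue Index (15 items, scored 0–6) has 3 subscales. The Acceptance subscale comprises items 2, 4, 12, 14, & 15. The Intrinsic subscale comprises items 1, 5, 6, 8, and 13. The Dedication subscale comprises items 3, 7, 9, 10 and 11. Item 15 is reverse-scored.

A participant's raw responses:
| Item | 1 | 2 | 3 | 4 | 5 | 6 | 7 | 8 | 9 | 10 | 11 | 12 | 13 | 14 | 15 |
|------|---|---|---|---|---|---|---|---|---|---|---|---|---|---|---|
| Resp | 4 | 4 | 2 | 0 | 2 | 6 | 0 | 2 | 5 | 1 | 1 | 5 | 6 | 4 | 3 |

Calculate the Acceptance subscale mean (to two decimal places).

3.20

Acceptance items: 2, 4, 12, 14, 15.
Of these, item 15 is reverse-scored; on a 0–6 scale, reversed = 6 − raw.
  item 2: 4
  item 4: 0
  item 12: 5
  item 14: 4
  item 15: 6 − 3 = 3
Sum = 4 + 0 + 5 + 4 + 3 = 16
Mean = 16 / 5 = 3.20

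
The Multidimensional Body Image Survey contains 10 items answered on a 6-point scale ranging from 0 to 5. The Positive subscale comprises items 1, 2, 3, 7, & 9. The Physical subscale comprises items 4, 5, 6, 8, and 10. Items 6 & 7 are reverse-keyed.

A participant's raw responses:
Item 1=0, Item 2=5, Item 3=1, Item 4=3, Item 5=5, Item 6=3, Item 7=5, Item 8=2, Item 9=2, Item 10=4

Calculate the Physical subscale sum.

16

Physical items: 4, 5, 6, 8, 10.
Of these, item 6 is reverse-keyed; on a 0–5 scale, reversed = 5 − raw.
  item 4: 3
  item 5: 5
  item 6: 5 − 3 = 2
  item 8: 2
  item 10: 4
Sum = 3 + 5 + 2 + 2 + 4 = 16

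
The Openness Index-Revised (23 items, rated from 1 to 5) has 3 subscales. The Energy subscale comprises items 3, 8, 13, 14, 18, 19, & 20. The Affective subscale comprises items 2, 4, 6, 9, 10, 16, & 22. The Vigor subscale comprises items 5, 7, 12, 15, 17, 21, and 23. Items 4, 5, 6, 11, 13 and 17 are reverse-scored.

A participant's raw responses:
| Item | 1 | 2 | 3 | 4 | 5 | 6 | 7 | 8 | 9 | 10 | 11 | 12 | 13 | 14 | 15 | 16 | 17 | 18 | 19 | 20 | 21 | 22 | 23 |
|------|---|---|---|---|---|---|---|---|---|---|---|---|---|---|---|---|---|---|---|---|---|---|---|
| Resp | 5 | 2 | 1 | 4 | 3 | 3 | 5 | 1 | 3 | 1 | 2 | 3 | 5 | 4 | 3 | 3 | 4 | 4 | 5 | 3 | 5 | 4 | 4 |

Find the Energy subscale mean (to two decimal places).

2.71

Energy items: 3, 8, 13, 14, 18, 19, 20.
Of these, item 13 is reverse-scored; reversed = (1+5) − raw = 6 − raw.
  item 3: 1
  item 8: 1
  item 13: 6 − 5 = 1
  item 14: 4
  item 18: 4
  item 19: 5
  item 20: 3
Sum = 1 + 1 + 1 + 4 + 4 + 5 + 3 = 19
Mean = 19 / 7 = 2.71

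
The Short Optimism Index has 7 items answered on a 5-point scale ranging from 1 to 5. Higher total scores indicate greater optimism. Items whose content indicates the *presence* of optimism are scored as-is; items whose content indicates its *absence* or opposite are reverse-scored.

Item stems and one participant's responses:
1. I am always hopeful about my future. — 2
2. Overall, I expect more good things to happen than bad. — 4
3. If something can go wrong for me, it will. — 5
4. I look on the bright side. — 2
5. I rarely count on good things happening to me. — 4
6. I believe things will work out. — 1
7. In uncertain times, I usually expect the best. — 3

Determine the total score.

Items 3, 5 describe the absence/opposite of optimism → reverse-score.
reversed = (1+5) − raw = 6 − raw.
  item 1: 2
  item 2: 4
  item 3: 6 − 5 = 1
  item 4: 2
  item 5: 6 − 4 = 2
  item 6: 1
  item 7: 3
Total = 2 + 4 + 1 + 2 + 2 + 1 + 3 = 15

15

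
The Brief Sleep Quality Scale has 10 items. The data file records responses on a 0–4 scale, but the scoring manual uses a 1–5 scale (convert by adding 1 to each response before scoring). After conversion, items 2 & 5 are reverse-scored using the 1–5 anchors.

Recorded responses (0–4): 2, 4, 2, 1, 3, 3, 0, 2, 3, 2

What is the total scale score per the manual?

26

Convert to 1–5: 3, 5, 3, 2, 4, 4, 1, 3, 4, 3
Reverse-coded (on a 1–5 scale, reversed = 6 − raw):
  item 2: 6 − 5 = 1
  item 5: 6 − 4 = 2
Scored: 3, 1, 3, 2, 2, 4, 1, 3, 4, 3
Total = 26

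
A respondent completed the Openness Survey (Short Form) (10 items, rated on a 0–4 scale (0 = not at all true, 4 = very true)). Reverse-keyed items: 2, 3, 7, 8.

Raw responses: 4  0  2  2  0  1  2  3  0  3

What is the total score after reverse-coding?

19

Reversing items 2, 3, 7, & 8 with 4 − raw:
Total = 4 + (4−0) + (4−2) + 2 + 0 + 1 + (4−2) + (4−3) + 0 + 3
      = 4 + 4 + 2 + 2 + 0 + 1 + 2 + 1 + 0 + 3 = 19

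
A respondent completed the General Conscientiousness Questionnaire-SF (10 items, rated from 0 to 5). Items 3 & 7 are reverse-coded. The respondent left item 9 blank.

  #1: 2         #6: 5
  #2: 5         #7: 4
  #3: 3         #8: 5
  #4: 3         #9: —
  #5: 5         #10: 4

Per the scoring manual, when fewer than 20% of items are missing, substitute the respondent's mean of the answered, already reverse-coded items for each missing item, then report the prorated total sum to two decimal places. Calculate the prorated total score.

35.56

Reverse-coded (on a 0–5 scale, reversed = 5 − raw):
  item 3: 5 − 3 = 2
  item 7: 5 − 4 = 1
Completed scored items (9 of 10): 2, 5, 2, 3, 5, 5, 1, 5, 4; sum = 32.
Person mean = 32 / 9 ≈ 3.5556
Prorated total = (32 / 9) × 10 = 35.56 (to 2 dp)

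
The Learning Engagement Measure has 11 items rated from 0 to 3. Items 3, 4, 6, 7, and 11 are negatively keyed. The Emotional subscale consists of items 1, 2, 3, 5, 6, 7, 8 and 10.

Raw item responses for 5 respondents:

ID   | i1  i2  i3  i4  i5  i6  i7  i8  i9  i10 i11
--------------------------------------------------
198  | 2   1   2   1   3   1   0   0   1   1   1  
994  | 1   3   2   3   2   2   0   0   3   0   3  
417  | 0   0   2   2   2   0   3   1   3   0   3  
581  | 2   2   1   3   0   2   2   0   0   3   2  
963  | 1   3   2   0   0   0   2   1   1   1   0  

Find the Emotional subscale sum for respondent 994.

11

Respondent 994 raw: 1, 3, 2, 3, 2, 2, 0, 0, 3, 0, 3.
Emotional items: 1, 2, 3, 5, 6, 7, 8, 10.
Reverse-coded (reverse-coded value = 3 − response):
  item 1: 1
  item 2: 3
  item 3: 3 − 2 = 1
  item 5: 2
  item 6: 3 − 2 = 1
  item 7: 3 − 0 = 3
  item 8: 0
  item 10: 0
Sum = 1 + 3 + 1 + 2 + 1 + 3 + 0 + 0 = 11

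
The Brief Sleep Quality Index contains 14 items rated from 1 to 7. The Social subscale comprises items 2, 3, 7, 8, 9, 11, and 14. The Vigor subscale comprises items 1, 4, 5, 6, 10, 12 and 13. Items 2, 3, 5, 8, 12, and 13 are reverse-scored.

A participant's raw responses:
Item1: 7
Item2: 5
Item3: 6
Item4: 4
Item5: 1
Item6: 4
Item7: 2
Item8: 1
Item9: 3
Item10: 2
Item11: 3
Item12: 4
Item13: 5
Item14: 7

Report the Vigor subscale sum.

31

Vigor items: 1, 4, 5, 6, 10, 12, 13.
Of these, items 5, 12, and 13 are reverse-scored; on a 1–7 scale, reversed = 8 − raw.
  item 1: 7
  item 4: 4
  item 5: 8 − 1 = 7
  item 6: 4
  item 10: 2
  item 12: 8 − 4 = 4
  item 13: 8 − 5 = 3
Sum = 7 + 4 + 7 + 4 + 2 + 4 + 3 = 31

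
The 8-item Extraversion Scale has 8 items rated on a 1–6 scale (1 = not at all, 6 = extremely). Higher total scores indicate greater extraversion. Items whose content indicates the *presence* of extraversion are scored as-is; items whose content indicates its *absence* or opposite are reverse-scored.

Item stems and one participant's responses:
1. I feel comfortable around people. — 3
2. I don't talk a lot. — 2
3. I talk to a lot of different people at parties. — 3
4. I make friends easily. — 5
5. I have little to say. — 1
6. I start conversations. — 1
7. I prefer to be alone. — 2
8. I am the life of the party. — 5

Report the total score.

33

Items 2, 5, 7 describe the absence/opposite of extraversion → reverse-score.
reversed = (1+6) − raw = 7 − raw.
  item 1: 3
  item 2: 7 − 2 = 5
  item 3: 3
  item 4: 5
  item 5: 7 − 1 = 6
  item 6: 1
  item 7: 7 − 2 = 5
  item 8: 5
Total = 3 + 5 + 3 + 5 + 6 + 1 + 5 + 5 = 33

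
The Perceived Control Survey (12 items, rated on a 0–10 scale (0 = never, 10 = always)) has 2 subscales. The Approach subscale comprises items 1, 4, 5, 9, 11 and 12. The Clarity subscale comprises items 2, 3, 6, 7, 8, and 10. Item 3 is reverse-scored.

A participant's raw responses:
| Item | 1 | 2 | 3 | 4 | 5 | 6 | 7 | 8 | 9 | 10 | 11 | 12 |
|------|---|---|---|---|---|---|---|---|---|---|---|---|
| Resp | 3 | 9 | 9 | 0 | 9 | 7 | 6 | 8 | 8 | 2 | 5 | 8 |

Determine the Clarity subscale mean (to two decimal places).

Clarity items: 2, 3, 6, 7, 8, 10.
Of these, item 3 is reverse-scored; reversed = (0+10) − raw = 10 − raw.
  item 2: 9
  item 3: 10 − 9 = 1
  item 6: 7
  item 7: 6
  item 8: 8
  item 10: 2
Sum = 9 + 1 + 7 + 6 + 8 + 2 = 33
Mean = 33 / 6 = 5.50

5.50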